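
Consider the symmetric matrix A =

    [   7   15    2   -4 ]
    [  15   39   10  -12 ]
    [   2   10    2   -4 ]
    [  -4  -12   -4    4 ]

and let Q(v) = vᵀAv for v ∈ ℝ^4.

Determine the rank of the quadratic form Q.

3

Applying the same elementary operations to the rows and columns of A produces a congruent diagonal matrix with entries 7, 48/7, -10/3, 0.
Counting signs: 2 positive, 1 negative, 1 zero.
The rank is the number of nonzero pivots: 3.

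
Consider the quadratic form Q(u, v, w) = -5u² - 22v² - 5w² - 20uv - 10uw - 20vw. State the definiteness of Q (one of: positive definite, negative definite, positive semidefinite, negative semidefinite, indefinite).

The symmetric matrix is A = [[-5, -10, -5], [-10, -22, -10], [-5, -10, -5]].
Symmetric row and column elimination reduces A to a congruent diagonal form with pivots -5, -2, 0.
That gives 2 negative, 1 zero pivots.
Hence Q is negative semidefinite.

negative semidefinite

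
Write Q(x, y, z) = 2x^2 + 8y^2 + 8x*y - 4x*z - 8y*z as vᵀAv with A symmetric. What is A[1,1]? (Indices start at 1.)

The coefficient of x^2 in Q is 2, and that is exactly A[1,1].

2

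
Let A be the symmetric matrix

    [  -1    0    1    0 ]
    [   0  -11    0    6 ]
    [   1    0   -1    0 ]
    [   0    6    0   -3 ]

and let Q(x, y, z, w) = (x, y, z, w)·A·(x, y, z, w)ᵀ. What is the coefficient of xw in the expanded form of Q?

0

The coefficient of xw is A[1,4] + A[4,1] = 2·0 = 0.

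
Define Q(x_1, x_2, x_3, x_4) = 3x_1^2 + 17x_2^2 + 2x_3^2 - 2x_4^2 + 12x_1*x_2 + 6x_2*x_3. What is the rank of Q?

The symmetric matrix is A = [[3, 6, 0, 0], [6, 17, 3, 0], [0, 3, 2, 0], [0, 0, 0, -2]].
Applying the same elementary operations to the rows and columns of A produces a congruent diagonal matrix with entries 3, 5, 1/5, -2.
Counting signs: 3 positive, 1 negative.
The rank is the number of nonzero pivots: 4.

4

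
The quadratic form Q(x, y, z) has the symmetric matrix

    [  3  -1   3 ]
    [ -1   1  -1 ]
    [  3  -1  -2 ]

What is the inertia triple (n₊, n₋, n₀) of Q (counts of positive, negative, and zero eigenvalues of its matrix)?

(2, 1, 0)

Applying the same elementary operations to the rows and columns of A produces a congruent diagonal matrix with entries 3, 2/3, -5.
That gives 2 positive, 1 negative pivots.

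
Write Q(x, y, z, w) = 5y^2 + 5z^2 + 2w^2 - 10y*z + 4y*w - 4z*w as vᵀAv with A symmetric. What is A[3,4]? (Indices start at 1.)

-2

The coefficient of z·w in Q is -4. For a symmetric A this equals A[3,4] + A[4,3] = 2·A[3,4].
So A[3,4] = -4/2 = -2.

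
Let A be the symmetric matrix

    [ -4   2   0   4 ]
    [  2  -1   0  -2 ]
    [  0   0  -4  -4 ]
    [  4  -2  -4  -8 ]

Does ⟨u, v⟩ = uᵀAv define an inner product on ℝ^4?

no

Congruent diagonalization of A (simultaneous row and column reduction) yields pivots -4, 0, -4, 0.
Counting signs: 2 negative, 2 zero.
Hence Q is negative semidefinite.
⟨·,·⟩ is an inner product exactly when A is positive definite.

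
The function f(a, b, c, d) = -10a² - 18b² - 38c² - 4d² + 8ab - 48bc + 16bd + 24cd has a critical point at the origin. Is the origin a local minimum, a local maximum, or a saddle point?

The Hessian at the origin is H = [[-20, 8, 0, 0], [8, -36, -48, 16], [0, -48, -76, 24], [0, 16, 24, -8]].
Congruent diagonalization of H (simultaneous row and column reduction) yields pivots -20, -164/5, -236/41, -8/59.
Counting signs: 4 negative.
H is negative definite, so the origin is a strict local maximum.

local maximum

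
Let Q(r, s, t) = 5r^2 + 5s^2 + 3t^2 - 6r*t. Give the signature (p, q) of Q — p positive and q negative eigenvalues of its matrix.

(3, 0)

The associated matrix is A = [[5, 0, -3], [0, 5, 0], [-3, 0, 3]].
Applying the same elementary operations to the rows and columns of A produces a congruent diagonal matrix with entries 5, 5, 6/5.
That gives 3 positive pivots.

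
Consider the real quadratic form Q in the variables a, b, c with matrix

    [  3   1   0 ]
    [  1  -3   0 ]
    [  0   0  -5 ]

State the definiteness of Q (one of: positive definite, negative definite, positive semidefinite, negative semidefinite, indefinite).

Applying the same elementary operations to the rows and columns of A produces a congruent diagonal matrix with entries 3, -10/3, -5.
Counting signs: 1 positive, 2 negative.
Hence Q is indefinite.

indefinite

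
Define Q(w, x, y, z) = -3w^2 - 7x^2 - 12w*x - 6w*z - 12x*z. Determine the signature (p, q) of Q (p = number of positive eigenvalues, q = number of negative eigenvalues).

(2, 1)

The symmetric matrix is A = [[-3, -6, 0, -3], [-6, -7, 0, -6], [0, 0, 0, 0], [-3, -6, 0, 0]].
Row-reducing A symmetrically gives the diagonal entries -3, 5, 0, 3.
Counting signs: 2 positive, 1 negative, 1 zero.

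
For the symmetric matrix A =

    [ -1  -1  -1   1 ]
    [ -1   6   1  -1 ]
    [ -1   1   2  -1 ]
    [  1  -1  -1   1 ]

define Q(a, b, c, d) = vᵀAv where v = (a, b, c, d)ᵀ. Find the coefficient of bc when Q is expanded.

The coefficient of bc is A[2,3] + A[3,2] = 2·1 = 2.

2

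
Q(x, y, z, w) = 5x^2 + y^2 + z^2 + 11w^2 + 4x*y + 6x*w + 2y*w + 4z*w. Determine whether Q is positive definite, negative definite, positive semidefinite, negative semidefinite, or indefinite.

The symmetric matrix is A = [[5, 2, 0, 3], [2, 1, 0, 1], [0, 0, 1, 2], [3, 1, 2, 11]].
An LDLᵀ factorisation of A has diagonal entries 5, 1/5, 1, 5.
That gives 4 positive pivots.
Hence Q is positive definite.

positive definite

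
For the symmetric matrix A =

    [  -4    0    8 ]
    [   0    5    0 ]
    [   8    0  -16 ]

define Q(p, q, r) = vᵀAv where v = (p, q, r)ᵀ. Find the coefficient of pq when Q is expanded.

The coefficient of pq is A[1,2] + A[2,1] = 2·0 = 0.

0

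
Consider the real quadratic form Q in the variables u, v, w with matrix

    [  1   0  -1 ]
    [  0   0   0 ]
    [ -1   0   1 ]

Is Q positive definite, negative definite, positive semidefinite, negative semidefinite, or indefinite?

positive semidefinite

Symmetric row and column elimination reduces A to a congruent diagonal form with pivots 1, 0, 0.
So there are 1 positive, 2 zero pivots.
Hence Q is positive semidefinite.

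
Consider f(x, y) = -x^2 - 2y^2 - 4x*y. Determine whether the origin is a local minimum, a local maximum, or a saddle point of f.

The Hessian at the origin is H = [[-2, -4], [-4, -4]].
det H = -2·-4 − (-4)² = -8 < 0, so H is indefinite.
Therefore the origin is a saddle point.

saddle point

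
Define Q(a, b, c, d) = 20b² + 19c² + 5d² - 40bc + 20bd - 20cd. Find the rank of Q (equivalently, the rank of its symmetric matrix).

The symmetric matrix is A = [[0, 0, 0, 0], [0, 20, -20, 10], [0, -20, 19, -10], [0, 10, -10, 5]].
Congruent diagonalization of A (simultaneous row and column reduction) yields pivots 0, 20, -1, 0.
So there are 1 positive, 1 negative, 2 zero pivots.
The rank is the number of nonzero pivots: 2.

2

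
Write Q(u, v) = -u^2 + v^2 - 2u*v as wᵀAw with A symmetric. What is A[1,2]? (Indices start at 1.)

-1

The coefficient of u·v in Q is -2. For a symmetric A this equals A[1,2] + A[2,1] = 2·A[1,2].
So A[1,2] = -2/2 = -1.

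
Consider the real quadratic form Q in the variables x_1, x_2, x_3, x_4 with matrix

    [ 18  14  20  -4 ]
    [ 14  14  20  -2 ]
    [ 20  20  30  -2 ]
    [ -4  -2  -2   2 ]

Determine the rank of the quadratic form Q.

Symmetric row and column elimination reduces A to a congruent diagonal form with pivots 18, 28/9, 10/7, 1/5.
Counting signs: 4 positive.
The rank is the number of nonzero pivots: 4.

4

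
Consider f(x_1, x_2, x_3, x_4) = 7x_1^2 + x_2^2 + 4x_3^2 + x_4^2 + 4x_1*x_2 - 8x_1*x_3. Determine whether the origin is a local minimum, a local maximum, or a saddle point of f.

saddle point

The Hessian at the origin is H = [[14, 4, -8, 0], [4, 2, 0, 0], [-8, 0, 8, 0], [0, 0, 0, 2]].
Applying the same elementary operations to the rows and columns of H produces a congruent diagonal matrix with entries 14, 6/7, -8/3, 2.
Counting signs: 3 positive, 1 negative.
H is indefinite, so the origin is a saddle point.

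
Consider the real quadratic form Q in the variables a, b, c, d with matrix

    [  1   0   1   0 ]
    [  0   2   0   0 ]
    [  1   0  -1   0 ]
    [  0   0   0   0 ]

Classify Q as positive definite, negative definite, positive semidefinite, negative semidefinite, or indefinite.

Row-reducing A symmetrically gives the diagonal entries 1, 2, -2, 0.
So there are 2 positive, 1 negative, 1 zero pivots.
Hence Q is indefinite.

indefinite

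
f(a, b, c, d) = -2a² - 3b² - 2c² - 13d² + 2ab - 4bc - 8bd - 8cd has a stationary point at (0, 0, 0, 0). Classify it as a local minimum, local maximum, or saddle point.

local maximum

The Hessian at the origin is H = [[-4, 2, 0, 0], [2, -6, -4, -8], [0, -4, -4, -8], [0, -8, -8, -26]].
An LDLᵀ factorisation of H has diagonal entries -4, -5, -4/5, -10.
Counting signs: 4 negative.
H is negative definite, so the origin is a strict local maximum.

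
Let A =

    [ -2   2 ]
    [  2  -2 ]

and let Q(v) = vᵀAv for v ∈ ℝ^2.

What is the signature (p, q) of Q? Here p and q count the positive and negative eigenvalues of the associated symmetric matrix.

Applying the same elementary operations to the rows and columns of A produces a congruent diagonal matrix with entries -2, 0.
So there are 1 negative, 1 zero pivots.

(0, 1)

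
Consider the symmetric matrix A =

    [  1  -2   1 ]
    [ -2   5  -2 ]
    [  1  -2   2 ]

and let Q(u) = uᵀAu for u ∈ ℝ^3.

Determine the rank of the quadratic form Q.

3

Congruent diagonalization of A (simultaneous row and column reduction) yields pivots 1, 1, 1.
Counting signs: 3 positive.
The rank is the number of nonzero pivots: 3.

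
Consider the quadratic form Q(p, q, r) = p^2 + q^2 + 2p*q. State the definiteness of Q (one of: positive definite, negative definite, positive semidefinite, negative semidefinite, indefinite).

Write A = [[1, 1, 0], [1, 1, 0], [0, 0, 0]].
Applying the same elementary operations to the rows and columns of A produces a congruent diagonal matrix with entries 1, 0, 0.
That gives 1 positive, 2 zero pivots.
Hence Q is positive semidefinite.

positive semidefinite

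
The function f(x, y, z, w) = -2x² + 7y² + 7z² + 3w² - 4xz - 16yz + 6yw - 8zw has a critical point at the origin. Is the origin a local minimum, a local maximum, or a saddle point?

The Hessian at the origin is H = [[-4, 0, -4, 0], [0, 14, -16, 6], [-4, -16, 14, -8], [0, 6, -8, 6]].
Applying the same elementary operations to the rows and columns of H produces a congruent diagonal matrix with entries -4, 14, -2/7, 8.
So there are 2 positive, 2 negative pivots.
H is indefinite, so the origin is a saddle point.

saddle point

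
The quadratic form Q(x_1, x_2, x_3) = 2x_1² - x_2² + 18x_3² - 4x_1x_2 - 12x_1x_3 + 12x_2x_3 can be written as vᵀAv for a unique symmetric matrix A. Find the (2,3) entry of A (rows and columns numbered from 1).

6

The coefficient of x_2·x_3 in Q is 12. For a symmetric A this equals A[2,3] + A[3,2] = 2·A[2,3].
So A[2,3] = 12/2 = 6.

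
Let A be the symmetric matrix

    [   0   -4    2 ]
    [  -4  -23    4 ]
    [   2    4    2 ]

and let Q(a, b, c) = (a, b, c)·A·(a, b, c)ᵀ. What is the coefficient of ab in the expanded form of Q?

The coefficient of ab is A[1,2] + A[2,1] = 2·(-4) = -8.

-8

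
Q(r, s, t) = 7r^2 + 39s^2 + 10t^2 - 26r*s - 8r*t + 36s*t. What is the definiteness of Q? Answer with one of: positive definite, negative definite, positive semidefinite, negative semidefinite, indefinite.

positive definite

Write A = [[7, -13, -4], [-13, 39, 18], [-4, 18, 10]].
Symmetric row and column elimination reduces A to a congruent diagonal form with pivots 7, 104/7, 5/26.
That gives 3 positive pivots.
Hence Q is positive definite.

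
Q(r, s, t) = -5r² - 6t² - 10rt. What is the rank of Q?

The symmetric matrix is A = [[-5, 0, -5], [0, 0, 0], [-5, 0, -6]].
Row-reducing A symmetrically gives the diagonal entries -5, 0, -1.
So there are 2 negative, 1 zero pivots.
The rank is the number of nonzero pivots: 2.

2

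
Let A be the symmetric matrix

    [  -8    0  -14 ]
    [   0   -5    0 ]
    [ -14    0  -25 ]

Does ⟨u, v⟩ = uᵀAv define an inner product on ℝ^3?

Symmetric row and column elimination reduces A to a congruent diagonal form with pivots -8, -5, -1/2.
Counting signs: 3 negative.
Hence Q is negative definite.
⟨·,·⟩ is an inner product exactly when A is positive definite.

no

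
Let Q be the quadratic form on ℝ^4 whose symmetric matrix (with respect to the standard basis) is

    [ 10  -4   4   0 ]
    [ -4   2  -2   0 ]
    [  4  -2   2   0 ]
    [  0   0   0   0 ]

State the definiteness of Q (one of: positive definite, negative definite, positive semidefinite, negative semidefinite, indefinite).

Congruent diagonalization of A (simultaneous row and column reduction) yields pivots 10, 2/5, 0, 0.
So there are 2 positive, 2 zero pivots.
Hence Q is positive semidefinite.

positive semidefinite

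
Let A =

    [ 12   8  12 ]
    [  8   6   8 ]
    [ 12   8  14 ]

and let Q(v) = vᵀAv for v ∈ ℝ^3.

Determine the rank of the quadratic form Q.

Applying the same elementary operations to the rows and columns of A produces a congruent diagonal matrix with entries 12, 2/3, 2.
That gives 3 positive pivots.
The rank is the number of nonzero pivots: 3.

3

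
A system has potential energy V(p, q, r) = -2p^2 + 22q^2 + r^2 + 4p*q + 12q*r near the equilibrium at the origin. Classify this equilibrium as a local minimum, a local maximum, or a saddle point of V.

saddle point

The Hessian at the origin is H = [[-4, 4, 0], [4, 44, 12], [0, 12, 2]].
Symmetric row and column elimination reduces H to a congruent diagonal form with pivots -4, 48, -1.
Counting signs: 1 positive, 2 negative.
H is indefinite, so the origin is a saddle point.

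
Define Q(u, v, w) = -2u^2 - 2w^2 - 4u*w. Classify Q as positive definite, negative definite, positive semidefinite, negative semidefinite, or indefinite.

negative semidefinite

The symmetric matrix is A = [[-2, 0, -2], [0, 0, 0], [-2, 0, -2]].
Congruent diagonalization of A (simultaneous row and column reduction) yields pivots -2, 0, 0.
That gives 1 negative, 2 zero pivots.
Hence Q is negative semidefinite.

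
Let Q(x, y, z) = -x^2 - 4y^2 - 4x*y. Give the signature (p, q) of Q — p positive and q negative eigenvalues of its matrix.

The associated matrix is A = [[-1, -2, 0], [-2, -4, 0], [0, 0, 0]].
Row-reducing A symmetrically gives the diagonal entries -1, 0, 0.
Counting signs: 1 negative, 2 zero.

(0, 1)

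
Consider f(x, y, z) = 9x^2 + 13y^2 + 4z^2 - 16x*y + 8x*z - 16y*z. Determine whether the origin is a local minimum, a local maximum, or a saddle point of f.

The Hessian at the origin is H = [[18, -16, 8], [-16, 26, -16], [8, -16, 8]].
An LDLᵀ factorisation of H has diagonal entries 18, 106/9, -120/53.
That gives 2 positive, 1 negative pivots.
H is indefinite, so the origin is a saddle point.

saddle point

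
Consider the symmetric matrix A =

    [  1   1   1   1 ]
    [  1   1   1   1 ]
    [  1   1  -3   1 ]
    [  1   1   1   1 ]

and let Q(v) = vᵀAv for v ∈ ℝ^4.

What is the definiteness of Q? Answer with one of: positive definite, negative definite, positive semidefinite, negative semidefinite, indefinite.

indefinite

Congruent diagonalization of A (simultaneous row and column reduction) yields pivots 1, 0, -4, 0.
So there are 1 positive, 1 negative, 2 zero pivots.
Hence Q is indefinite.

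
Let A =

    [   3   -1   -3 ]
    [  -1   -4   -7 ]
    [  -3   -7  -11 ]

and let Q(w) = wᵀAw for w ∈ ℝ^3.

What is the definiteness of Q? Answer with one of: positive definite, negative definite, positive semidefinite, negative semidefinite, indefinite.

Applying the same elementary operations to the rows and columns of A produces a congruent diagonal matrix with entries 3, -13/3, 10/13.
Counting signs: 2 positive, 1 negative.
Hence Q is indefinite.

indefinite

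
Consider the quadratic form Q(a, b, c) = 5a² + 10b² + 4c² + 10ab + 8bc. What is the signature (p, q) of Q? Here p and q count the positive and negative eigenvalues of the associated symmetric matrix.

The associated matrix is A = [[5, 5, 0], [5, 10, 4], [0, 4, 4]].
Row-reducing A symmetrically gives the diagonal entries 5, 5, 4/5.
That gives 3 positive pivots.

(3, 0)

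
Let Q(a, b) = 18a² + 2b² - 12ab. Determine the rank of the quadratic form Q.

1

The symmetric matrix is A = [[18, -6], [-6, 2]].
Congruent diagonalization of A (simultaneous row and column reduction) yields pivots 18, 0.
That gives 1 positive, 1 zero pivots.
The rank is the number of nonzero pivots: 1.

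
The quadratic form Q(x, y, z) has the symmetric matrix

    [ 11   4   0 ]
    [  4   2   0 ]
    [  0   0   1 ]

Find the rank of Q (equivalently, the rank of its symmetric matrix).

3

Congruent diagonalization of A (simultaneous row and column reduction) yields pivots 11, 6/11, 1.
Counting signs: 3 positive.
The rank is the number of nonzero pivots: 3.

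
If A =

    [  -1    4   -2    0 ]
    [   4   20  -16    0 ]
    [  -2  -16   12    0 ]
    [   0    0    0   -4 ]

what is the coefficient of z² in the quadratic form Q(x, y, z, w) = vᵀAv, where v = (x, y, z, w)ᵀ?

The coefficient of z² is the diagonal entry A[3,3] = 12.

12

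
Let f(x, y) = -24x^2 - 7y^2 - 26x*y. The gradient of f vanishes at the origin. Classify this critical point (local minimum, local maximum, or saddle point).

The Hessian at the origin is H = [[-48, -26], [-26, -14]].
det H = -48·-14 − (-26)² = -4 < 0, so H is indefinite.
Therefore the origin is a saddle point.

saddle point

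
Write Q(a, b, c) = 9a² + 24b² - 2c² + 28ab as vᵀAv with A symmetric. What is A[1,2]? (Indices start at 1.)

14

The coefficient of a·b in Q is 28. For a symmetric A this equals A[1,2] + A[2,1] = 2·A[1,2].
So A[1,2] = 28/2 = 14.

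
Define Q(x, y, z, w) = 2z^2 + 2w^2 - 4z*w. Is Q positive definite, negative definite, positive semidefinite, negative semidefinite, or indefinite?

The symmetric matrix is A = [[0, 0, 0, 0], [0, 0, 0, 0], [0, 0, 2, -2], [0, 0, -2, 2]].
Congruent diagonalization of A (simultaneous row and column reduction) yields pivots 0, 0, 2, 0.
So there are 1 positive, 3 zero pivots.
Hence Q is positive semidefinite.

positive semidefinite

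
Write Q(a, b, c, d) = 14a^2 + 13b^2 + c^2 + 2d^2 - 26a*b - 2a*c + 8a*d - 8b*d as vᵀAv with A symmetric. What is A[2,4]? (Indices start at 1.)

-4

The coefficient of b·d in Q is -8. For a symmetric A this equals A[2,4] + A[4,2] = 2·A[2,4].
So A[2,4] = -8/2 = -4.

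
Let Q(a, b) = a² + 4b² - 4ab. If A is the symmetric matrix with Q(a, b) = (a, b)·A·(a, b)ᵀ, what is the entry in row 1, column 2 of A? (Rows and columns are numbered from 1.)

The coefficient of a·b in Q is -4. For a symmetric A this equals A[1,2] + A[2,1] = 2·A[1,2].
So A[1,2] = -4/2 = -2.

-2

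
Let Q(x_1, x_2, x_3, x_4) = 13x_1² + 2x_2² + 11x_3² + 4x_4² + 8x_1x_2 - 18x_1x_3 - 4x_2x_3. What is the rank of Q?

Write A = [[13, 4, -9, 0], [4, 2, -2, 0], [-9, -2, 11, 0], [0, 0, 0, 4]].
Row-reducing A symmetrically gives the diagonal entries 13, 10/13, 4, 4.
So there are 4 positive pivots.
The rank is the number of nonzero pivots: 4.

4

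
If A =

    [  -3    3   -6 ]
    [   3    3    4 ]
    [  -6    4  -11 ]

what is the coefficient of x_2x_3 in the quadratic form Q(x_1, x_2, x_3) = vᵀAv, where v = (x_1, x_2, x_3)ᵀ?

The coefficient of x_2x_3 is A[2,3] + A[3,2] = 2·4 = 8.

8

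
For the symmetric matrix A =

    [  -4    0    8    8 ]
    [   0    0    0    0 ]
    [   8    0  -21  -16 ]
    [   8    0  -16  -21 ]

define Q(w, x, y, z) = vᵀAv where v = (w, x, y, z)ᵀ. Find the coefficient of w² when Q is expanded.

The coefficient of w² is the diagonal entry A[1,1] = -4.

-4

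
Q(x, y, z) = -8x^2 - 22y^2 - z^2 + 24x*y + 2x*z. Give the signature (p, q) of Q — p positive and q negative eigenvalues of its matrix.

The associated matrix is A = [[-8, 12, 1], [12, -22, 0], [1, 0, -1]].
An LDLᵀ factorisation of A has diagonal entries -8, -4, -5/16.
That gives 3 negative pivots.

(0, 3)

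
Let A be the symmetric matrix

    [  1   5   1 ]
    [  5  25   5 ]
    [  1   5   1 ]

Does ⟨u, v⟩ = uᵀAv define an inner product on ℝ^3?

Congruent diagonalization of A (simultaneous row and column reduction) yields pivots 1, 0, 0.
That gives 1 positive, 2 zero pivots.
Hence Q is positive semidefinite.
⟨·,·⟩ is an inner product exactly when A is positive definite.

no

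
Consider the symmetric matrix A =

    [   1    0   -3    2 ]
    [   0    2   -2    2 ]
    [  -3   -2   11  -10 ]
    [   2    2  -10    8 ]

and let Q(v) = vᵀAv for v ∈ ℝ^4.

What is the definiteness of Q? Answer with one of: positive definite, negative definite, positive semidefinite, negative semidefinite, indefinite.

indefinite

A is congruent to a diagonal matrix with 3 positive, 1 negative and 0 zero entries, so Q is indefinite.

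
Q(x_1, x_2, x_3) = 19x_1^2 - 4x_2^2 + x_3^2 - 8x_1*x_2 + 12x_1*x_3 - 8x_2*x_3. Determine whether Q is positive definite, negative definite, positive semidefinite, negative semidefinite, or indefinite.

indefinite

The associated matrix is A = [[19, -4, 6], [-4, -4, -4], [6, -4, 1]].
Symmetric row and column elimination reduces A to a congruent diagonal form with pivots 19, -92/19, 15/23.
So there are 2 positive, 1 negative pivots.
Hence Q is indefinite.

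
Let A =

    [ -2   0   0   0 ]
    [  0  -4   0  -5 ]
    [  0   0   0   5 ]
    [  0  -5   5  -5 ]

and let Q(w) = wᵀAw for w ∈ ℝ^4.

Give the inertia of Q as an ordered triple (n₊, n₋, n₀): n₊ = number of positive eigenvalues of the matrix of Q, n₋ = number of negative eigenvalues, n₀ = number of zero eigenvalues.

(1, 3, 0)

By Sylvester's law of inertia any congruent diagonalization of A has 1 positive, 3 negative and 0 zero entries.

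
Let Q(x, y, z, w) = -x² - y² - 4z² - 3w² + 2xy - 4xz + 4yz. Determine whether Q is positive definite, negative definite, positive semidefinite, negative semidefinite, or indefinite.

negative semidefinite

Write A = [[-1, 1, -2, 0], [1, -1, 2, 0], [-2, 2, -4, 0], [0, 0, 0, -3]].
Row-reducing A symmetrically gives the diagonal entries -1, 0, 0, -3.
So there are 2 negative, 2 zero pivots.
Hence Q is negative semidefinite.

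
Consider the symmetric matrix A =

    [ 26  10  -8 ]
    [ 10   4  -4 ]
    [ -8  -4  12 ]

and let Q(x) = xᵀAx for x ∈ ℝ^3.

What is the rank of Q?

An LDLᵀ factorisation of A has diagonal entries 26, 2/13, 4.
That gives 3 positive pivots.
The rank is the number of nonzero pivots: 3.

3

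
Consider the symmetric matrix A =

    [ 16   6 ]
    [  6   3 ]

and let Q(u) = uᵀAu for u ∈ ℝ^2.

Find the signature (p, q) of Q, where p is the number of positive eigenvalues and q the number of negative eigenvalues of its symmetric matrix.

(2, 0)

Row-reducing A symmetrically gives the diagonal entries 16, 3/4.
That gives 2 positive pivots.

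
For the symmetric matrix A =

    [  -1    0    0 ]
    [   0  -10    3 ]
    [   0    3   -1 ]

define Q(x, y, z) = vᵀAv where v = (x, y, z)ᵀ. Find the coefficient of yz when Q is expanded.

6

The coefficient of yz is A[2,3] + A[3,2] = 2·3 = 6.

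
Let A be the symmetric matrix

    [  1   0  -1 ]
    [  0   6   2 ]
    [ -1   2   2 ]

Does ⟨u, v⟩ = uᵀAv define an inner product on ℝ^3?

yes

An LDLᵀ factorisation of A has diagonal entries 1, 6, 1/3.
Counting signs: 3 positive.
Hence Q is positive definite.
⟨·,·⟩ is an inner product exactly when A is positive definite.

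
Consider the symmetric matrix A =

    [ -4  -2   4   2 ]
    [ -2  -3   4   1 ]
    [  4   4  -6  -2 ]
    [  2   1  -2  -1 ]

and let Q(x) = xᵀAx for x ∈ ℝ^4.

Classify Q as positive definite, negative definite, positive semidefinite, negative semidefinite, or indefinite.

negative semidefinite

Applying the same elementary operations to the rows and columns of A produces a congruent diagonal matrix with entries -4, -2, 0, 0.
That gives 2 negative, 2 zero pivots.
Hence Q is negative semidefinite.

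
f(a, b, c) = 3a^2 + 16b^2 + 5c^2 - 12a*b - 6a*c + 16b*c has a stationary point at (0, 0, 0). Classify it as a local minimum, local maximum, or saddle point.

The Hessian at the origin is H = [[6, -12, -6], [-12, 32, 16], [-6, 16, 10]].
Applying the same elementary operations to the rows and columns of H produces a congruent diagonal matrix with entries 6, 8, 2.
That gives 3 positive pivots.
H is positive definite, so the origin is a strict local minimum.

local minimum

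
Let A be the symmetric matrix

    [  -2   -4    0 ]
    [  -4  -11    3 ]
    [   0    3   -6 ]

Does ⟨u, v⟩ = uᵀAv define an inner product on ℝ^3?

An LDLᵀ factorisation of A has diagonal entries -2, -3, -3.
Counting signs: 3 negative.
Hence Q is negative definite.
⟨·,·⟩ is an inner product exactly when A is positive definite.

no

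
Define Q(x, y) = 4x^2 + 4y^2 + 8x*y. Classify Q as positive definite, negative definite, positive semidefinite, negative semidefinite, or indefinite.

positive semidefinite

The symmetric matrix of Q is [[4, 4], [4, 4]].
For the 2×2 matrix [[4, 4], [4, 4]]: det = 4·4 − (4)² = 0, trace = 8.
det = 0 so one eigenvalue is zero; the form is semidefinite with the sign of the trace.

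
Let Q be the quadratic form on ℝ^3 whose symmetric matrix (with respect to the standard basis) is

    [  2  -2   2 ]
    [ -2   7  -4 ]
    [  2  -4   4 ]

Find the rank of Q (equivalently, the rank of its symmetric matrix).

3

Congruent diagonalization of A (simultaneous row and column reduction) yields pivots 2, 5, 6/5.
Counting signs: 3 positive.
The rank is the number of nonzero pivots: 3.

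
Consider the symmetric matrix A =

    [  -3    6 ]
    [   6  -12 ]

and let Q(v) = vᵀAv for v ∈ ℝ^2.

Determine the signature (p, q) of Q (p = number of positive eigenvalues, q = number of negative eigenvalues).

(0, 1)

Applying the same elementary operations to the rows and columns of A produces a congruent diagonal matrix with entries -3, 0.
Counting signs: 1 negative, 1 zero.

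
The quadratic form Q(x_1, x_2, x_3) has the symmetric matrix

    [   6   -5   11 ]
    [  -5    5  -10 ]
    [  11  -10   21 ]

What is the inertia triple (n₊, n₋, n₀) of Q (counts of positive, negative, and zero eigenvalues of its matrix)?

Symmetric row and column elimination reduces A to a congruent diagonal form with pivots 6, 5/6, 0.
Counting signs: 2 positive, 1 zero.

(2, 0, 1)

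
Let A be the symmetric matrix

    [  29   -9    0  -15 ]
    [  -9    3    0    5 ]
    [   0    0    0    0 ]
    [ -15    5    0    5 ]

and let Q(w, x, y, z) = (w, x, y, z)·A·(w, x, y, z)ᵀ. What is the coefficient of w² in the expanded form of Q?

The coefficient of w² is the diagonal entry A[1,1] = 29.

29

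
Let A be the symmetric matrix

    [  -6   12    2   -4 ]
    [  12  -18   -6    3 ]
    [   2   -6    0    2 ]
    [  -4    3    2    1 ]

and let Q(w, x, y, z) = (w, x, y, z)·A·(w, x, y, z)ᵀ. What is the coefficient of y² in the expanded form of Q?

0

The coefficient of y² is the diagonal entry A[3,3] = 0.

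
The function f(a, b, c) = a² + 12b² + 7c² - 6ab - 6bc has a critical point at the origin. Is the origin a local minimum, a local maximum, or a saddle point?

The Hessian at the origin is H = [[2, -6, 0], [-6, 24, -6], [0, -6, 14]].
Row-reducing H symmetrically gives the diagonal entries 2, 6, 8.
Counting signs: 3 positive.
H is positive definite, so the origin is a strict local minimum.

local minimum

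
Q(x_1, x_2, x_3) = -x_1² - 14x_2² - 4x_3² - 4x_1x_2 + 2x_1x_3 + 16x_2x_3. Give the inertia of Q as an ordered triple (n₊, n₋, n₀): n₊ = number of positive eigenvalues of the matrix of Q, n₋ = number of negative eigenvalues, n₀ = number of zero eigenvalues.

(1, 2, 0)

Write A = [[-1, -2, 1], [-2, -14, 8], [1, 8, -4]].
Applying the same elementary operations to the rows and columns of A produces a congruent diagonal matrix with entries -1, -10, 3/5.
So there are 1 positive, 2 negative pivots.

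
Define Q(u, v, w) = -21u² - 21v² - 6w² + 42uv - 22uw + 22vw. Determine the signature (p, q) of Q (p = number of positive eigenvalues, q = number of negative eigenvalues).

(0, 2)

The associated matrix is A = [[-21, 21, -11], [21, -21, 11], [-11, 11, -6]].
Row-reducing A symmetrically gives the diagonal entries -21, 0, -5/21.
Counting signs: 2 negative, 1 zero.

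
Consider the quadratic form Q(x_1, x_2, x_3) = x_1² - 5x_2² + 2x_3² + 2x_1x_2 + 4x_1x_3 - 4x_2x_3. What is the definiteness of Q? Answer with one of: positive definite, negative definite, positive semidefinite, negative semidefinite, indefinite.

The symmetric matrix is A = [[1, 1, 2], [1, -5, -2], [2, -2, 2]].
Applying the same elementary operations to the rows and columns of A produces a congruent diagonal matrix with entries 1, -6, 2/3.
Counting signs: 2 positive, 1 negative.
Hence Q is indefinite.

indefinite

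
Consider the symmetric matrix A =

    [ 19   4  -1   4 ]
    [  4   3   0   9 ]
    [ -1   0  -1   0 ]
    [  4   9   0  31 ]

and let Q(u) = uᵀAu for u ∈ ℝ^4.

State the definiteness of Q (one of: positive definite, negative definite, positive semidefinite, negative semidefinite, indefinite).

indefinite

Symmetric row and column elimination reduces A to a congruent diagonal form with pivots 19, 41/19, -44/41, -4/11.
That gives 2 positive, 2 negative pivots.
Hence Q is indefinite.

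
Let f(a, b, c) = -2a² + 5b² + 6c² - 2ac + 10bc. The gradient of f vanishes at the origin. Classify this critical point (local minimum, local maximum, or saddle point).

saddle point

The Hessian at the origin is H = [[-4, 0, -2], [0, 10, 10], [-2, 10, 12]].
Applying the same elementary operations to the rows and columns of H produces a congruent diagonal matrix with entries -4, 10, 3.
So there are 2 positive, 1 negative pivots.
H is indefinite, so the origin is a saddle point.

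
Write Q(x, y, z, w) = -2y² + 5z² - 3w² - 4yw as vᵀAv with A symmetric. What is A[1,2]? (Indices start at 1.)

0

The coefficient of x·y in Q is 0. For a symmetric A this equals A[1,2] + A[2,1] = 2·A[1,2].
So A[1,2] = 0/2 = 0.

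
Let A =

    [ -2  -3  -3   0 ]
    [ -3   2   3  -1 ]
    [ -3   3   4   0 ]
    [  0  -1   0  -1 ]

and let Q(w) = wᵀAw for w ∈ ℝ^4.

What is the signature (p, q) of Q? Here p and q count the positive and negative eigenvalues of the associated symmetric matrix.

Row-reducing A symmetrically gives the diagonal entries -2, 13/2, -2/13, 15/2.
So there are 2 positive, 2 negative pivots.

(2, 2)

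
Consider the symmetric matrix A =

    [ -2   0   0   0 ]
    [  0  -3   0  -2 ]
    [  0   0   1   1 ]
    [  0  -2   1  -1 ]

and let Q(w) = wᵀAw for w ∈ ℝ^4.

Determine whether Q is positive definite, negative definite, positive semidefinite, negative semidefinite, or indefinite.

indefinite

Row-reducing A symmetrically gives the diagonal entries -2, -3, 1, -2/3.
Counting signs: 1 positive, 3 negative.
Hence Q is indefinite.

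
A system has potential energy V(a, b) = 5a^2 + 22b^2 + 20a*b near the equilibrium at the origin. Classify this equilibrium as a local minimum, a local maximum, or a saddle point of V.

The Hessian at the origin is H = [[10, 20], [20, 44]].
det H = 10·44 − (20)² = 40 > 0 and H[1,1] = 10 > 0, so H is positive definite.
Therefore the origin is a local minimum.

local minimum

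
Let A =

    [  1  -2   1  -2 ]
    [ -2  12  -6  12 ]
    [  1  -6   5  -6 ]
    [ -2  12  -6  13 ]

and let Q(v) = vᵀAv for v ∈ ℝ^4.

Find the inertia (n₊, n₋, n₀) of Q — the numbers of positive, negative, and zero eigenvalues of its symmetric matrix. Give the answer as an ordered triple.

(4, 0, 0)

An LDLᵀ factorisation of A has diagonal entries 1, 8, 2, 1.
That gives 4 positive pivots.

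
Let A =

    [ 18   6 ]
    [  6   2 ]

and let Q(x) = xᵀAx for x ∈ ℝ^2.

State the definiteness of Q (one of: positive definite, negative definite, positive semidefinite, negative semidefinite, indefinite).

Row-reducing A symmetrically gives the diagonal entries 18, 0.
So there are 1 positive, 1 zero pivots.
Hence Q is positive semidefinite.

positive semidefinite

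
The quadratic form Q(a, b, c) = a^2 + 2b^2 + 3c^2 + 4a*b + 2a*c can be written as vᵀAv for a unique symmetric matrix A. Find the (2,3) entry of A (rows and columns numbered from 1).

0

The coefficient of b·c in Q is 0. For a symmetric A this equals A[2,3] + A[3,2] = 2·A[2,3].
So A[2,3] = 0/2 = 0.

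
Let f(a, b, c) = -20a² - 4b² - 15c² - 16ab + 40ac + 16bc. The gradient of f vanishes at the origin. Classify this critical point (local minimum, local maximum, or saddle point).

saddle point

The Hessian at the origin is H = [[-40, -16, 40], [-16, -8, 16], [40, 16, -30]].
Symmetric row and column elimination reduces H to a congruent diagonal form with pivots -40, -8/5, 10.
So there are 1 positive, 2 negative pivots.
H is indefinite, so the origin is a saddle point.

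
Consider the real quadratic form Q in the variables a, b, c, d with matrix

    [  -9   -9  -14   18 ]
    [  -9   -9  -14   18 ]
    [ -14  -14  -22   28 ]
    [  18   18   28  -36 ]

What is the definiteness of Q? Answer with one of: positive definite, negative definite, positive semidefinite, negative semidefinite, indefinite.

negative semidefinite

Row-reducing A symmetrically gives the diagonal entries -9, 0, -2/9, 0.
That gives 2 negative, 2 zero pivots.
Hence Q is negative semidefinite.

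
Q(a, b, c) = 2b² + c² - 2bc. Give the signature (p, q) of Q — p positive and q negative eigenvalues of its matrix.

(2, 0)

The symmetric matrix is A = [[0, 0, 0], [0, 2, -1], [0, -1, 1]].
Row-reducing A symmetrically gives the diagonal entries 0, 2, 1/2.
That gives 2 positive, 1 zero pivots.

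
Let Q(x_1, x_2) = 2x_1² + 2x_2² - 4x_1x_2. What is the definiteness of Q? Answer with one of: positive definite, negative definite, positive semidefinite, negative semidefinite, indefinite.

The symmetric matrix of Q is [[2, -2], [-2, 2]].
For the 2×2 matrix [[2, -2], [-2, 2]]: det = 2·2 − (-2)² = 0, trace = 4.
det = 0 so one eigenvalue is zero; the form is semidefinite with the sign of the trace.

positive semidefinite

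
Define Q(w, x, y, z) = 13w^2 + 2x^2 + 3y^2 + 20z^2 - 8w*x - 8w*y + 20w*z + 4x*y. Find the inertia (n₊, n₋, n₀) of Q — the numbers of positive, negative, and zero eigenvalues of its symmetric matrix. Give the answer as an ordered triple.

The symmetric matrix is A = [[13, -4, -4, 10], [-4, 2, 2, 0], [-4, 2, 3, 0], [10, 0, 0, 20]].
Row-reducing A symmetrically gives the diagonal entries 13, 10/13, 1, 0.
Counting signs: 3 positive, 1 zero.

(3, 0, 1)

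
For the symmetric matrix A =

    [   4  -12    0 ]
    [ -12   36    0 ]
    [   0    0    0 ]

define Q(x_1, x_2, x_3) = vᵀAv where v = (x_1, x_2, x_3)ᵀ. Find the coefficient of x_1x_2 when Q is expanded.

The coefficient of x_1x_2 is A[1,2] + A[2,1] = 2·(-12) = -24.

-24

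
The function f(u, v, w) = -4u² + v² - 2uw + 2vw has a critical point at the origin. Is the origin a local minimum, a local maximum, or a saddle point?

saddle point

The Hessian at the origin is H = [[-8, 0, -2], [0, 2, 2], [-2, 2, 0]].
Row-reducing H symmetrically gives the diagonal entries -8, 2, -3/2.
Counting signs: 1 positive, 2 negative.
H is indefinite, so the origin is a saddle point.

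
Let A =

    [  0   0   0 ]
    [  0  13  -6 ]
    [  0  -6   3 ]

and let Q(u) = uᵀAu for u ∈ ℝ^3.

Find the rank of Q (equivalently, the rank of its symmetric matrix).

Applying the same elementary operations to the rows and columns of A produces a congruent diagonal matrix with entries 0, 13, 3/13.
So there are 2 positive, 1 zero pivots.
The rank is the number of nonzero pivots: 2.

2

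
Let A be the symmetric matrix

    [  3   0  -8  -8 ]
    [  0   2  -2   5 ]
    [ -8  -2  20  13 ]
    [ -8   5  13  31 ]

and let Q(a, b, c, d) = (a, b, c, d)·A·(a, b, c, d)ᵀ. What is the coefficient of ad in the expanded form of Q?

-16

The coefficient of ad is A[1,4] + A[4,1] = 2·(-8) = -16.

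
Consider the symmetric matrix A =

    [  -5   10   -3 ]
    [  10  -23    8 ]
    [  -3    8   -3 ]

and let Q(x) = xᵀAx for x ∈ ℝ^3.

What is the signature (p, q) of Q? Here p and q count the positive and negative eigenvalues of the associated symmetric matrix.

An LDLᵀ factorisation of A has diagonal entries -5, -3, 2/15.
That gives 1 positive, 2 negative pivots.

(1, 2)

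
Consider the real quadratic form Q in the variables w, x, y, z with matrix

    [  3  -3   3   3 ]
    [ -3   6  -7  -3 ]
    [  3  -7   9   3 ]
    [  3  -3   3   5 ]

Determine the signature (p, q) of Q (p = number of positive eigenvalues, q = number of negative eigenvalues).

Applying the same elementary operations to the rows and columns of A produces a congruent diagonal matrix with entries 3, 3, 2/3, 2.
So there are 4 positive pivots.

(4, 0)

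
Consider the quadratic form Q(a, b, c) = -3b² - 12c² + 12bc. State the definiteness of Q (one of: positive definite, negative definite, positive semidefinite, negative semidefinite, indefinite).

negative semidefinite

Write A = [[0, 0, 0], [0, -3, 6], [0, 6, -12]].
Congruent diagonalization of A (simultaneous row and column reduction) yields pivots 0, -3, 0.
That gives 1 negative, 2 zero pivots.
Hence Q is negative semidefinite.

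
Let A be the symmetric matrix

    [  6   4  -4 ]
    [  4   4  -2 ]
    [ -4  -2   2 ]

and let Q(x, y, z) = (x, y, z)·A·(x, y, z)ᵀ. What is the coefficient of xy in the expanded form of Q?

8

The coefficient of xy is A[1,2] + A[2,1] = 2·4 = 8.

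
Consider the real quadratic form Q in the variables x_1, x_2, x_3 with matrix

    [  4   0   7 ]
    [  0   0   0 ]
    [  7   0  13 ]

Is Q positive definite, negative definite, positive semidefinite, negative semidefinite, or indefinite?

Congruent diagonalization of A (simultaneous row and column reduction) yields pivots 4, 0, 3/4.
That gives 2 positive, 1 zero pivots.
Hence Q is positive semidefinite.

positive semidefinite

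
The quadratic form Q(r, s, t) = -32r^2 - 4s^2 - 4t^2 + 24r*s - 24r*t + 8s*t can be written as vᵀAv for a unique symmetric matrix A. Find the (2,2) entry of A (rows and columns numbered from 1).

The coefficient of s^2 in Q is -4, and that is exactly A[2,2].

-4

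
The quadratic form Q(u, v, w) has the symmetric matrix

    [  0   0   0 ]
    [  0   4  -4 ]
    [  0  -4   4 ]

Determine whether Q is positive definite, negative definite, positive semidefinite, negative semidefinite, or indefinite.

positive semidefinite

Applying the same elementary operations to the rows and columns of A produces a congruent diagonal matrix with entries 0, 4, 0.
That gives 1 positive, 2 zero pivots.
Hence Q is positive semidefinite.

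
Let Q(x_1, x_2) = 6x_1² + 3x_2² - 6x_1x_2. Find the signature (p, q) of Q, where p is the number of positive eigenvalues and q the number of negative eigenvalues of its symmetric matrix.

(2, 0)

The symmetric matrix is A = [[6, -3], [-3, 3]].
Symmetric row and column elimination reduces A to a congruent diagonal form with pivots 6, 3/2.
So there are 2 positive pivots.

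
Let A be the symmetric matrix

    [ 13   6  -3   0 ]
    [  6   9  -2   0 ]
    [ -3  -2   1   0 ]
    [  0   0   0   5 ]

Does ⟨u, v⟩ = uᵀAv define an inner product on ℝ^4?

Row-reducing A symmetrically gives the diagonal entries 13, 81/13, 20/81, 5.
Counting signs: 4 positive.
Hence Q is positive definite.
⟨·,·⟩ is an inner product exactly when A is positive definite.

yes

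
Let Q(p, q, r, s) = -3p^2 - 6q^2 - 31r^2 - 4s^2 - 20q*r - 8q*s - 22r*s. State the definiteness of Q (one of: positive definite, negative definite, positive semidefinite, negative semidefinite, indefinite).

negative definite

The symmetric matrix of Q is A = [[-3, 0, 0, 0], [0, -6, -10, -4], [0, -10, -31, -11], [0, -4, -11, -4]].
Leading principal minors: Δ_1 = -3, Δ_2 = 18, Δ_3 = -258, Δ_4 = 6.
The signs alternate starting with Δ_1 < 0, so by Sylvester's criterion Q is negative definite.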